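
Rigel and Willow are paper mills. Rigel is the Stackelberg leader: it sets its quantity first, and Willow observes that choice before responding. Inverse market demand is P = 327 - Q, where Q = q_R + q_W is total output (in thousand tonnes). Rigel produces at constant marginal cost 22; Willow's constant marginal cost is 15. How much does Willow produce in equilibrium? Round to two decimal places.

81.50

The follower Willow best-responds to any q_R: π_W = (327 - Q)q_W - 15q_W.
Follower FOC: 312 - q_R - 2q_W = 0, so q_W(q_R) = (312 - q_R)/2.
The leader anticipates this reaction. Substituting into P = 327 - Q gives P = 171 - (1/2)q_R, so π_R = (171 - (1/2)q_R)q_R - 22q_R.
The leader's first-order condition 149 - q_R = 0 yields q_R = 149.
Then q_W = (312 - 149)/2 = 163/2.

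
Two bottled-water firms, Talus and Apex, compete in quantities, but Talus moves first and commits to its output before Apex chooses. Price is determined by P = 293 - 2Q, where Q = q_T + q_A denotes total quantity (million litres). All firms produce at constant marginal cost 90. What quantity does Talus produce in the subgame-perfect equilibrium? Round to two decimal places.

The follower Apex best-responds to any q_T: π_A = (293 - 2Q)q_A - 90q_A.
Follower FOC: 203 - 2q_T - 4q_A = 0, so q_A(q_T) = (203 - 2q_T)/4.
Talus substitutes q_A(q_T) into its own profit: π_T = q_T(293 - 2q_T - (203 - 2q_T)/2) - 90q_T = (383/2 - q_T)q_T - 90q_T.
The leader's first-order condition 203/2 - 2q_T = 0 yields q_T = 203/4.
Then q_A = (203 - 2·(203/4))/4 = 203/8.

50.75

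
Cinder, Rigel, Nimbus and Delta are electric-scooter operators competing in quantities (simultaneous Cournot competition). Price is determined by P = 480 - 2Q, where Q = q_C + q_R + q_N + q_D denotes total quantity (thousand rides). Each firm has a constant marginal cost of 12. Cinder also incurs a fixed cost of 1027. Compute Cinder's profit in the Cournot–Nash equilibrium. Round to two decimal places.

A representative firm's profit is π_i = q_i(480 - 2Q) - 12q_i.
Setting ∂π_i/∂q_i = 0 with rivals' quantities fixed: 468 - 4q_i - 2·Σ_{j≠i} q_j = 0.
With identical firms every q_j equals q_i, so Σ_{j≠i} q_j = 3q_i and 468 = 10q_i, giving q_i = 234/5.
Price P = 480 - 2·(936/5) = 528/5.
Cinder's profit: (528/5 - 12)·(234/5) - 1027 = 3353.4800.

3353.48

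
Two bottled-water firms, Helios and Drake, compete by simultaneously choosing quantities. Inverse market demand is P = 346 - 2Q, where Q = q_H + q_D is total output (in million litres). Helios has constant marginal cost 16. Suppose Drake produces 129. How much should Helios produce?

18

With the rival's output fixed at 129, Helios's profit is π_H = (346 - 2·129 - 2q_H)q_H - (16q_H) = (88 - 2q_H)q_H - (16q_H).
∂π_H/∂q_H = 72 - 4q_H = 0, so q_H = 18.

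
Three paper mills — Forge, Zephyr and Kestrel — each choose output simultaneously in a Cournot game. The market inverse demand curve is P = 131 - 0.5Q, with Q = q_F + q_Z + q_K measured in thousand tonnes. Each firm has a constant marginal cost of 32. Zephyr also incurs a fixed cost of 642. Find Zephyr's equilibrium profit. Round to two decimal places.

Each firm earns π_i = (131 - 0.5Q)q_i - 32q_i.
First-order condition (treating rivals' output as given): 99 - q_i - (1/2)·Σ_{j≠i} q_j = 0.
With identical firms every q_j equals q_i, so Σ_{j≠i} q_j = 2q_i and 99 = 2q_i, giving q_i = 99/2.
Price P = 131 - (1/2)·(297/2) = 227/4.
Zephyr's profit: (227/4 - 32)·(99/2) - 642 = 583.1250.

583.13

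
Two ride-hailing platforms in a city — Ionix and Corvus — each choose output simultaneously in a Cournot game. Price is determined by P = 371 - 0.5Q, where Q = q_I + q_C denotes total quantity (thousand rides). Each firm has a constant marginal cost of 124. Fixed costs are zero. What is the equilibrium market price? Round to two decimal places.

206.33

Each firm earns π_i = (371 - 0.5Q)q_i - 124q_i.
Setting ∂π_i/∂q_i = 0 with rivals' quantities fixed: 247 - q_i - (1/2)q_j = 0.
By symmetry each firm produces the same amount; substituting q_j = q_i yields q_i = 247/(3/2) = 494/3.
Total output Q = 988/3, so price P = 371 - (1/2)·(988/3) = 619/3.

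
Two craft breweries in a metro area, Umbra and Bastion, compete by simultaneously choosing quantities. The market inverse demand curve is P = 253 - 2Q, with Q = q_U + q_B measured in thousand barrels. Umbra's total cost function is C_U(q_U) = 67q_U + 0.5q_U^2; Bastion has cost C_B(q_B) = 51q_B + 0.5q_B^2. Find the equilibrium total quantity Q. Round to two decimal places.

Umbra's profit: π_U = (253 - 2Q)q_U - (67q_U + (1/2)q_U²). Setting ∂π_U/∂q_U = 0: 186 - 5q_U - 2(q_B) = 0.
Bastion's first-order condition: 202 - 5q_B - 2(q_U) = 0.
So q_U = (186 - 2q_B)/5 and q_B = (202 - 2q_U)/5.
Substituting one into the other gives q_U = 526/21 and q_B = 638/21.
Total output Q = 526/21 + 638/21 = 388/7.

55.43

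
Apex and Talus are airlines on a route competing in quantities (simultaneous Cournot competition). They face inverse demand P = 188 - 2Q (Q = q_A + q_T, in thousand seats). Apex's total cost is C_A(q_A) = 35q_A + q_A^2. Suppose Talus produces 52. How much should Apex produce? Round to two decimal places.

8.17

With the rival's output fixed at 52, Apex's profit is π_A = (188 - 2·52 - 2q_A)q_A - (35q_A + q_A²) = (84 - 2q_A)q_A - (35q_A + q_A²).
∂π_A/∂q_A = 49 - 6q_A = 0, so q_A = 49/6.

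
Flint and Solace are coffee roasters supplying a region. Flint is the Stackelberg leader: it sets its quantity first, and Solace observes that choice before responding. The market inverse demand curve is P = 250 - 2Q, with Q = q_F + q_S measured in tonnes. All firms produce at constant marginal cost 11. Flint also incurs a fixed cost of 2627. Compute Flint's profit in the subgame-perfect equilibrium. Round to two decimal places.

943.06

The follower Solace best-responds to any q_F: π_S = (250 - 2Q)q_S - 11q_S.
∂π_S/∂q_S = 239 - 2q_F - 4q_S = 0 gives the reaction function q_S = (239 - 2q_F)/4.
The leader anticipates this reaction. Substituting into P = 250 - 2Q gives P = 261/2 - q_F, so π_F = (261/2 - q_F)q_F - 11q_F.
Maximising: ∂π_F/∂q_F = 239/2 - 2q_F = 0, giving q_F = 239/4.
Then q_S = (239 - 2·(239/4))/4 = 239/8.
Price P = 250 - 2·(717/8) = 283/4.
Flint's profit: (283/4 - 11)·(239/4) - 2627 = 943.0625.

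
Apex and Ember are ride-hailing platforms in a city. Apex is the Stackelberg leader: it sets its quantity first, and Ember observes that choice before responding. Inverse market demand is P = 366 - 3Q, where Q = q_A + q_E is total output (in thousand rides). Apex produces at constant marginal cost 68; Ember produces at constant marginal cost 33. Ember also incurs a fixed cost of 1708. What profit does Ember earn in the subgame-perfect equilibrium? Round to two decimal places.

1675.52

Solve by backward induction. Given q_A, the follower Ember maximises π_E = (366 - 3q_A - 3q_E)q_E - 33q_E.
∂π_E/∂q_E = 333 - 3q_A - 6q_E = 0 gives the reaction function q_E = (333 - 3q_A)/6.
The leader anticipates this reaction. Substituting into P = 366 - 3Q gives P = 399/2 - (3/2)q_A, so π_A = (399/2 - (3/2)q_A)q_A - 68q_A.
Leader FOC: 263/2 - 3q_A = 0, so q_A = 263/6.
Then q_E = (333 - 3·(263/6))/6 = 403/12.
Price P = 366 - 3·(929/12) = 535/4.
Ember's profit: (535/4 - 33)·(403/12) - 1708 = 1675.5208.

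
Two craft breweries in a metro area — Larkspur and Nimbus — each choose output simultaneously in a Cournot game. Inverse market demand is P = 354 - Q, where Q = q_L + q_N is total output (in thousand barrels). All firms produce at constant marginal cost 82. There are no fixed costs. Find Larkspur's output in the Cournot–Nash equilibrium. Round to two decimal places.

Each firm earns π_i = (354 - Q)q_i - 82q_i.
Setting ∂π_i/∂q_i = 0 with rivals' quantities fixed: 272 - 2q_i - q_j = 0.
By symmetry each firm produces the same amount; substituting q_j = q_i yields q_i = 272/3.

90.67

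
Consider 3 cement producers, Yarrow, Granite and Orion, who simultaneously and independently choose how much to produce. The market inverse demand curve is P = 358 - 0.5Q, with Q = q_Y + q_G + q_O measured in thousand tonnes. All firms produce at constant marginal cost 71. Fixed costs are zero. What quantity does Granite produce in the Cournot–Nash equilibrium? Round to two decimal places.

A representative firm's profit is π_i = q_i(358 - 0.5Q) - 71q_i.
First-order condition (treating rivals' output as given): 287 - q_i - (1/2)·Σ_{j≠i} q_j = 0.
With identical firms every q_j equals q_i, so Σ_{j≠i} q_j = 2q_i and 287 = 2q_i, giving q_i = 287/2.

143.50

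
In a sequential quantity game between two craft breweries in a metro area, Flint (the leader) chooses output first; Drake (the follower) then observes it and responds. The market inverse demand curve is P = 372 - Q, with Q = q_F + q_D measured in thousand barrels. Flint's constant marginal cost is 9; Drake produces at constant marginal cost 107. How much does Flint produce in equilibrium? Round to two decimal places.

Solve by backward induction. Given q_F, the follower Drake maximises π_D = (372 - q_F - q_D)q_D - 107q_D.
∂π_D/∂q_D = 265 - q_F - 2q_D = 0 gives the reaction function q_D = (265 - q_F)/2.
Flint substitutes q_D(q_F) into its own profit: π_F = q_F(372 - q_F - (265 - q_F)/2) - 9q_F = (479/2 - (1/2)q_F)q_F - 9q_F.
The leader's first-order condition 461/2 - q_F = 0 yields q_F = 461/2.
Then q_D = (265 - 461/2)/2 = 69/4.

230.50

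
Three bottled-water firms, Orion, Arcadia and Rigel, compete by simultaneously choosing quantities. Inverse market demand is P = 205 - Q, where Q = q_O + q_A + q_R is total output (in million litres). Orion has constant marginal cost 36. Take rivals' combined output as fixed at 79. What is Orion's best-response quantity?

45

With rivals' combined output fixed at 79, Orion's profit is π_O = (205 - 79 - q_O)q_O - (36q_O) = (126 - q_O)q_O - (36q_O).
∂π_O/∂q_O = 90 - 2q_O = 0, so q_O = 45.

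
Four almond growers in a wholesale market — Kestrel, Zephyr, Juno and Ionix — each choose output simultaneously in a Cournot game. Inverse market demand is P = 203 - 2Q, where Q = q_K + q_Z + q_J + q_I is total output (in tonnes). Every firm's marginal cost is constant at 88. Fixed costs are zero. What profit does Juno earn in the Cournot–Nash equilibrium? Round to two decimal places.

264.50

Each firm earns π_i = (203 - 2Q)q_i - 88q_i.
First-order condition (treating rivals' output as given): 115 - 4q_i - 2·Σ_{j≠i} q_j = 0.
By symmetry each firm produces the same amount; substituting Σ_{j≠i} q_j = 3q_i yields q_i = 115/10 = 23/2.
Price P = 203 - 2·46 = 111.
Juno's profit: (111 - 88)·(23/2) = 529/2.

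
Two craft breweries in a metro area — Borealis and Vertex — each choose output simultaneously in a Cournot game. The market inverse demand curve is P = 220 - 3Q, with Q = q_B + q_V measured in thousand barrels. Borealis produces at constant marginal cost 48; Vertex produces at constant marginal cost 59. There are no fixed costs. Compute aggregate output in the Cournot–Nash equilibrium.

Borealis's profit: π_B = (220 - 3Q)q_B - (48q_B). Setting ∂π_B/∂q_B = 0: 172 - 6q_B - 3(q_V) = 0.
Vertex's first-order condition: 161 - 6q_V - 3(q_B) = 0.
Rearranging gives the reaction functions q_B = (172 - 3q_V)/6 and q_V = (161 - 3q_B)/6.
Solving the pair: q_B = 61/3, q_V = 50/3.
Total output Q = 61/3 + 50/3 = 37.

37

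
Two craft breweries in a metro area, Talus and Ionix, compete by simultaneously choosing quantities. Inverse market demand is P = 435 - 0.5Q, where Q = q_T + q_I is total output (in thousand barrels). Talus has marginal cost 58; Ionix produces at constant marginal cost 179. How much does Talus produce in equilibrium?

332

Talus's profit: π_T = (435 - 0.5Q)q_T - (58q_T). Setting ∂π_T/∂q_T = 0: 377 - q_T - (1/2)(q_I) = 0.
Ionix's first-order condition: 256 - q_I - (1/2)(q_T) = 0.
Best responses: q_T = (377 - (1/2)q_I), q_I = (256 - (1/2)q_T).
Substituting one into the other gives q_T = 332 and q_I = 90.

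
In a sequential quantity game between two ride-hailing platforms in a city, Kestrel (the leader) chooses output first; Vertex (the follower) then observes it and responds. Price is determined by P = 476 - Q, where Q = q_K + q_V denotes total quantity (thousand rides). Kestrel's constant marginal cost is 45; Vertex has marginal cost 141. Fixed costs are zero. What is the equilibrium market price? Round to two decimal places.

176.75

The follower Vertex best-responds to any q_K: π_V = (476 - Q)q_V - 141q_V.
Setting the follower's marginal profit to zero, 335 - q_K - 2q_V = 0, i.e. q_V = (335 - q_K)/2.
Kestrel substitutes q_V(q_K) into its own profit: π_K = q_K(476 - q_K - (335 - q_K)/2) - 45q_K = (617/2 - (1/2)q_K)q_K - 45q_K.
Leader FOC: 527/2 - q_K = 0, so q_K = 527/2.
Then q_V = (335 - 527/2)/2 = 143/4.
Total output Q = 1197/4, so price P = 476 - 1197/4 = 707/4.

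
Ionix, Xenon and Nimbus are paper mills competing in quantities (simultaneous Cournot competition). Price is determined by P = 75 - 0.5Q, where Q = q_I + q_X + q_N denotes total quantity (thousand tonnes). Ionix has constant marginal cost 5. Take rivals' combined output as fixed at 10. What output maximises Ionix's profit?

65

With rivals' combined output fixed at 10, Ionix's profit is π_I = (75 - (1/2)·10 - (1/2)q_I)q_I - (5q_I) = (70 - (1/2)q_I)q_I - (5q_I).
∂π_I/∂q_I = 65 - q_I = 0, so q_I = 65.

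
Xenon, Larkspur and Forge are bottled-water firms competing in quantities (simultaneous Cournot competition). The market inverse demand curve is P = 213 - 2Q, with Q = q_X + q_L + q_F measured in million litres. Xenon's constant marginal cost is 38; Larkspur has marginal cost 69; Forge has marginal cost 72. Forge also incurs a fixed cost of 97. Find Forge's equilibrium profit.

Xenon's profit: π_X = (213 - 2Q)q_X - (38q_X). Setting ∂π_X/∂q_X = 0: 175 - 4q_X - 2(q_L + q_F) = 0.
Larkspur's first-order condition: 144 - 4q_L - 2(q_X + q_F) = 0.
Forge's profit: π_F = (213 - 2Q)q_F - (72q_F). Setting ∂π_F/∂q_F = 0: 141 - 4q_F - 2(q_X + q_L) = 0.
Adding the 3 first-order conditions: 460 − 8Q = 0, so Q = 115/2.
Back-substituting: q_X = (175 − 115)/2 = 30, q_L = (144 − 115)/2 = 29/2, q_F = (141 − 115)/2 = 13.
Price P = 213 - 2·(115/2) = 98.
Forge's profit: (98 - 72)·13 - 97 = 241.

241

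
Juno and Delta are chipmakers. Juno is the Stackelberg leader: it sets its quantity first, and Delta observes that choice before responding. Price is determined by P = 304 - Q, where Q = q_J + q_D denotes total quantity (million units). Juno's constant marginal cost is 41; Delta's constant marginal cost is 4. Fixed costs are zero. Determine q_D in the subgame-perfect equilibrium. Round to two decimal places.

Solve by backward induction. Given q_J, the follower Delta maximises π_D = (304 - q_J - q_D)q_D - 4q_D.
∂π_D/∂q_D = 300 - q_J - 2q_D = 0 gives the reaction function q_D = (300 - q_J)/2.
Juno substitutes q_D(q_J) into its own profit: π_J = q_J(304 - q_J - (300 - q_J)/2) - 41q_J = (154 - (1/2)q_J)q_J - 41q_J.
The leader's first-order condition 113 - q_J = 0 yields q_J = 113.
Then q_D = (300 - 113)/2 = 187/2.

93.50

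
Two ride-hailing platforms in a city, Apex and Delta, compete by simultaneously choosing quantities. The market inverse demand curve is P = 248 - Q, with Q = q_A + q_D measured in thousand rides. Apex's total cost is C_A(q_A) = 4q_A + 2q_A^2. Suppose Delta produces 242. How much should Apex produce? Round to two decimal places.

0.33

With the rival's output fixed at 242, Apex's profit is π_A = (248 - 242 - q_A)q_A - (4q_A + 2q_A²) = (6 - q_A)q_A - (4q_A + 2q_A²).
∂π_A/∂q_A = 2 - 6q_A = 0, so q_A = 1/3.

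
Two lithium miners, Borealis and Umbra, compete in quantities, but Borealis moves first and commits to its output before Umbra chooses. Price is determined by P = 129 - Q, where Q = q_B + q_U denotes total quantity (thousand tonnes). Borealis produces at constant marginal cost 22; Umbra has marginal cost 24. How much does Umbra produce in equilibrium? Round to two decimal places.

25.25

The follower Umbra best-responds to any q_B: π_U = (129 - Q)q_U - 24q_U.
Follower FOC: 105 - q_B - 2q_U = 0, so q_U(q_B) = (105 - q_B)/2.
Borealis substitutes q_U(q_B) into its own profit: π_B = q_B(129 - q_B - (105 - q_B)/2) - 22q_B = (153/2 - (1/2)q_B)q_B - 22q_B.
The leader's first-order condition 109/2 - q_B = 0 yields q_B = 109/2.
Then q_U = (105 - 109/2)/2 = 101/4.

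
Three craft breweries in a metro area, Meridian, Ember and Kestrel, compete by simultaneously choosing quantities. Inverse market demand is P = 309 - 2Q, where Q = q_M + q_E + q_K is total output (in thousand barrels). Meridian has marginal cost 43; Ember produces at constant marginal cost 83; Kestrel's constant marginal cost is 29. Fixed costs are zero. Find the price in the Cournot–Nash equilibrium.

116

Meridian's profit: π_M = (309 - 2Q)q_M - (43q_M). Setting ∂π_M/∂q_M = 0: 266 - 4q_M - 2(q_E + q_K) = 0.
Ember's profit: π_E = (309 - 2Q)q_E - (83q_E). Setting ∂π_E/∂q_E = 0: 226 - 4q_E - 2(q_M + q_K) = 0.
Kestrel's first-order condition: 280 - 4q_K - 2(q_M + q_E) = 0.
Adding the 3 first-order conditions: 772 − 8Q = 0, so Q = 193/2.
Back-substituting: q_M = (266 − 193)/2 = 73/2, q_E = (226 − 193)/2 = 33/2, q_K = (280 − 193)/2 = 87/2.
Total output Q = 193/2, so price P = 309 - 2·(193/2) = 116.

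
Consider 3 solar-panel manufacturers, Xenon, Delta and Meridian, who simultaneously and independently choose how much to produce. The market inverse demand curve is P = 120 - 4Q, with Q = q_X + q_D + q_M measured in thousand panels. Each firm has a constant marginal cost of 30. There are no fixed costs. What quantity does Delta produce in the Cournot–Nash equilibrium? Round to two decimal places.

5.63

Each firm earns π_i = (120 - 4Q)q_i - 30q_i.
First-order condition (treating rivals' output as given): 90 - 8q_i - 4·Σ_{j≠i} q_j = 0.
By symmetry each firm produces the same amount; substituting Σ_{j≠i} q_j = 2q_i yields q_i = 90/16 = 45/8.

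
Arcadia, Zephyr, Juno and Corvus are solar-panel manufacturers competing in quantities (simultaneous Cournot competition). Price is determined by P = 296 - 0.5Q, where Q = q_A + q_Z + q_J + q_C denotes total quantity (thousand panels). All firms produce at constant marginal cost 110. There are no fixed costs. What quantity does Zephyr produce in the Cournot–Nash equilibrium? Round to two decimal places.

A representative firm's profit is π_i = q_i(296 - 0.5Q) - 110q_i.
First-order condition (treating rivals' output as given): 186 - q_i - (1/2)·Σ_{j≠i} q_j = 0.
By symmetry each firm produces the same amount; substituting Σ_{j≠i} q_j = 3q_i yields q_i = 186/(5/2) = 372/5.

74.40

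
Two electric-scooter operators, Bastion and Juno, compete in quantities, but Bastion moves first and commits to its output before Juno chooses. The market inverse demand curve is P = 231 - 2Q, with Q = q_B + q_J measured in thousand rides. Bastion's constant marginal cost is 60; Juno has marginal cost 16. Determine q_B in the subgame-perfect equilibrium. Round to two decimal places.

Solve by backward induction. Given q_B, the follower Juno maximises π_J = (231 - 2q_B - 2q_J)q_J - 16q_J.
Setting the follower's marginal profit to zero, 215 - 2q_B - 4q_J = 0, i.e. q_J = (215 - 2q_B)/4.
The leader anticipates this reaction. Substituting into P = 231 - 2Q gives P = 247/2 - q_B, so π_B = (247/2 - q_B)q_B - 60q_B.
The leader's first-order condition 127/2 - 2q_B = 0 yields q_B = 127/4.
Then q_J = (215 - 2·(127/4))/4 = 303/8.

31.75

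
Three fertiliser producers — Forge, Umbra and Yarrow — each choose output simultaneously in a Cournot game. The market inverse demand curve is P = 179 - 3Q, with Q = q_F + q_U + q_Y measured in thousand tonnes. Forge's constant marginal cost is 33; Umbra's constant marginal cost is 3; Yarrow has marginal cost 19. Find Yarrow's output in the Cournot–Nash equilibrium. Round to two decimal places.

13.17

Forge's profit: π_F = (179 - 3Q)q_F - (33q_F). Setting ∂π_F/∂q_F = 0: 146 - 6q_F - 3(q_U + q_Y) = 0.
Umbra's first-order condition: 176 - 6q_U - 3(q_F + q_Y) = 0.
Yarrow's first-order condition: 160 - 6q_Y - 3(q_F + q_U) = 0.
Adding the 3 conditions: 482 − 6Q − 6Q = 0, i.e. Q = 241/6.
Back-substituting: q_F = (146 − 241/2)/3 = 17/2, q_U = (176 − 241/2)/3 = 37/2, q_Y = (160 − 241/2)/3 = 79/6.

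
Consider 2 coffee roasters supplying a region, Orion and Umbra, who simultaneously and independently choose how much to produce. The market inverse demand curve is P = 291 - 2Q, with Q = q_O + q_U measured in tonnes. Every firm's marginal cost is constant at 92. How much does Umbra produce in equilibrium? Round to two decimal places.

A representative firm's profit is π_i = q_i(291 - 2Q) - 92q_i.
Setting ∂π_i/∂q_i = 0 with rivals' quantities fixed: 199 - 4q_i - 2q_j = 0.
By symmetry each firm produces the same amount; substituting q_j = q_i yields q_i = 199/6.

33.17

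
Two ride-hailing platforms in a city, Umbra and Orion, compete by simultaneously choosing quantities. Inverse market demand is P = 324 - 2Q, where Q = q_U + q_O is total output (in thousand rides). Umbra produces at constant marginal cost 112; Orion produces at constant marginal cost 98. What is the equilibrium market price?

178

Umbra's profit: π_U = (324 - 2Q)q_U - (112q_U). Setting ∂π_U/∂q_U = 0: 212 - 4q_U - 2(q_O) = 0.
Orion's profit: π_O = (324 - 2Q)q_O - (98q_O). Setting ∂π_O/∂q_O = 0: 226 - 4q_O - 2(q_U) = 0.
So q_U = (212 - 2q_O)/4 and q_O = (226 - 2q_U)/4.
Solving the pair: q_U = 33, q_O = 40.
Total output Q = 73, so price P = 324 - 2·73 = 178.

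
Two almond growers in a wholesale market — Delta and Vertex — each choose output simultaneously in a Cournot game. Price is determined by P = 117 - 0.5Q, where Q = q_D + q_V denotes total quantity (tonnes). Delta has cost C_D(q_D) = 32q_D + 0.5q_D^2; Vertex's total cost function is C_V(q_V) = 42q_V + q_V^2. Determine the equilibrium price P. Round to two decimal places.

Delta's profit: π_D = (117 - 0.5Q)q_D - (32q_D + (1/2)q_D²). Setting ∂π_D/∂q_D = 0: 85 - 2q_D - (1/2)(q_V) = 0.
Vertex's first-order condition: 75 - 3q_V - (1/2)(q_D) = 0.
So q_D = (85 - (1/2)q_V)/2 and q_V = (75 - (1/2)q_D)/3.
Substituting one into the other gives q_D = 870/23 and q_V = 430/23.
Total output Q = 1300/23, so price P = 117 - (1/2)·(1300/23) = 88.7391.

88.74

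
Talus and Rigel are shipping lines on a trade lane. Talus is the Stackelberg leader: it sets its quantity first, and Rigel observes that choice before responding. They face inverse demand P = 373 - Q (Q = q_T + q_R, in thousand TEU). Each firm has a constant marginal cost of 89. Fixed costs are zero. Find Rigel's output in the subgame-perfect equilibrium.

71

Solve by backward induction. Given q_T, the follower Rigel maximises π_R = (373 - q_T - q_R)q_R - 89q_R.
∂π_R/∂q_R = 284 - q_T - 2q_R = 0 gives the reaction function q_R = (284 - q_T)/2.
The leader anticipates this reaction. Substituting into P = 373 - Q gives P = 231 - (1/2)q_T, so π_T = (231 - (1/2)q_T)q_T - 89q_T.
Maximising: ∂π_T/∂q_T = 142 - q_T = 0, giving q_T = 142.
Then q_R = (284 - 142)/2 = 71.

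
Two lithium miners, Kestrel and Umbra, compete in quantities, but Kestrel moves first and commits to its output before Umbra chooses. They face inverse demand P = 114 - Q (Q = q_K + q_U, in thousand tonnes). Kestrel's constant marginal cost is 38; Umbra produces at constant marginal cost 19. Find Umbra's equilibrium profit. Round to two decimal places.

1105.56

Solve by backward induction. Given q_K, the follower Umbra maximises π_U = (114 - q_K - q_U)q_U - 19q_U.
∂π_U/∂q_U = 95 - q_K - 2q_U = 0 gives the reaction function q_U = (95 - q_K)/2.
The leader anticipates this reaction. Substituting into P = 114 - Q gives P = 133/2 - (1/2)q_K, so π_K = (133/2 - (1/2)q_K)q_K - 38q_K.
Leader FOC: 57/2 - q_K = 0, so q_K = 57/2.
Then q_U = (95 - 57/2)/2 = 133/4.
Price P = 114 - 247/4 = 209/4.
Umbra's profit: (209/4 - 19)·(133/4) = 1105.5625.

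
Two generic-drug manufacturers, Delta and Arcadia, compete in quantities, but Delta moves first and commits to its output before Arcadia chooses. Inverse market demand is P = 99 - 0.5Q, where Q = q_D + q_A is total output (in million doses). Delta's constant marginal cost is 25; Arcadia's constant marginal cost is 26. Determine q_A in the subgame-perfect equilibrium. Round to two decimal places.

Solve by backward induction. Given q_D, the follower Arcadia maximises π_A = (99 - (1/2)q_D - (1/2)q_A)q_A - 26q_A.
∂π_A/∂q_A = 73 - (1/2)q_D - q_A = 0 gives the reaction function q_A = (73 - (1/2)q_D).
The leader anticipates this reaction. Substituting into P = 99 - 0.5Q gives P = 125/2 - (1/4)q_D, so π_D = (125/2 - (1/4)q_D)q_D - 25q_D.
The leader's first-order condition 75/2 - (1/2)q_D = 0 yields q_D = 75.
Then q_A = (73 - (1/2)·75) = 71/2.

35.50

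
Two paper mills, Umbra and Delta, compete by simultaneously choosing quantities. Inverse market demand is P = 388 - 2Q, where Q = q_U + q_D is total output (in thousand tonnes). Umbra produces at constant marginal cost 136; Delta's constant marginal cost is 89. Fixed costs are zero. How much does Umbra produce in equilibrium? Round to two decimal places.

34.17

Umbra's profit: π_U = (388 - 2Q)q_U - (136q_U). Setting ∂π_U/∂q_U = 0: 252 - 4q_U - 2(q_D) = 0.
Delta's first-order condition: 299 - 4q_D - 2(q_U) = 0.
So q_U = (252 - 2q_D)/4 and q_D = (299 - 2q_U)/4.
Substituting one into the other gives q_U = 205/6 and q_D = 173/3.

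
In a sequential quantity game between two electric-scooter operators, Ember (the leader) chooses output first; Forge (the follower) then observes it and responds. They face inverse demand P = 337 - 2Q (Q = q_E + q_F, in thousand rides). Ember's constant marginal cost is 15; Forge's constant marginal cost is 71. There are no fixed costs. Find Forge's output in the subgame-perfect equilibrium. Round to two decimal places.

19.25

The follower Forge best-responds to any q_E: π_F = (337 - 2Q)q_F - 71q_F.
∂π_F/∂q_F = 266 - 2q_E - 4q_F = 0 gives the reaction function q_F = (266 - 2q_E)/4.
Ember substitutes q_F(q_E) into its own profit: π_E = q_E(337 - 2q_E - (266 - 2q_E)/2) - 15q_E = (204 - q_E)q_E - 15q_E.
The leader's first-order condition 189 - 2q_E = 0 yields q_E = 189/2.
Then q_F = (266 - 2·(189/2))/4 = 77/4.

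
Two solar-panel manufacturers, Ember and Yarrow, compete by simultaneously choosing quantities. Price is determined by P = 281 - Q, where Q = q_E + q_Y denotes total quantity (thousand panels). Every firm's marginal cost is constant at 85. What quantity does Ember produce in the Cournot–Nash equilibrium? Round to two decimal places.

A representative firm's profit is π_i = q_i(281 - Q) - 85q_i.
First-order condition (treating rivals' output as given): 196 - 2q_i - q_j = 0.
With identical firms every q_j equals q_i, so q_j = q_i and 196 = 3q_i, giving q_i = 196/3.

65.33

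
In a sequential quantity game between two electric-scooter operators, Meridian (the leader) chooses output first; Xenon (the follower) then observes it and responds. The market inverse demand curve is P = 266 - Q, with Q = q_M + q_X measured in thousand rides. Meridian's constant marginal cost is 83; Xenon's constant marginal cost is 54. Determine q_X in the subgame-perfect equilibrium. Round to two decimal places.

67.50

The follower Xenon best-responds to any q_M: π_X = (266 - Q)q_X - 54q_X.
Setting the follower's marginal profit to zero, 212 - q_M - 2q_X = 0, i.e. q_X = (212 - q_M)/2.
Meridian substitutes q_X(q_M) into its own profit: π_M = q_M(266 - q_M - (212 - q_M)/2) - 83q_M = (160 - (1/2)q_M)q_M - 83q_M.
The leader's first-order condition 77 - q_M = 0 yields q_M = 77.
Then q_X = (212 - 77)/2 = 135/2.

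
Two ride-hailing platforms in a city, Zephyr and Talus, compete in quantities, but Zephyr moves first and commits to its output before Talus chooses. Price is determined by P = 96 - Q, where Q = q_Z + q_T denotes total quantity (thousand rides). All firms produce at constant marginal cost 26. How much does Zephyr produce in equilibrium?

Solve by backward induction. Given q_Z, the follower Talus maximises π_T = (96 - q_Z - q_T)q_T - 26q_T.
Follower FOC: 70 - q_Z - 2q_T = 0, so q_T(q_Z) = (70 - q_Z)/2.
The leader anticipates this reaction. Substituting into P = 96 - Q gives P = 61 - (1/2)q_Z, so π_Z = (61 - (1/2)q_Z)q_Z - 26q_Z.
Maximising: ∂π_Z/∂q_Z = 35 - q_Z = 0, giving q_Z = 35.
Then q_T = (70 - 35)/2 = 35/2.

35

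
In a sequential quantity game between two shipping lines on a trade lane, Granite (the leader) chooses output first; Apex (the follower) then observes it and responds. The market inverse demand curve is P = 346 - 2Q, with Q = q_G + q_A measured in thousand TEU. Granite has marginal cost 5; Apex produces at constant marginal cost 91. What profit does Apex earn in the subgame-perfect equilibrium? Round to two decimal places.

The follower Apex best-responds to any q_G: π_A = (346 - 2Q)q_A - 91q_A.
∂π_A/∂q_A = 255 - 2q_G - 4q_A = 0 gives the reaction function q_A = (255 - 2q_G)/4.
The leader anticipates this reaction. Substituting into P = 346 - 2Q gives P = 437/2 - q_G, so π_G = (437/2 - q_G)q_G - 5q_G.
Leader FOC: 427/2 - 2q_G = 0, so q_G = 427/4.
Then q_A = (255 - 2·(427/4))/4 = 83/8.
Price P = 346 - 2·(937/8) = 447/4.
Apex's profit: (447/4 - 91)·(83/8) = 215.2813.

215.28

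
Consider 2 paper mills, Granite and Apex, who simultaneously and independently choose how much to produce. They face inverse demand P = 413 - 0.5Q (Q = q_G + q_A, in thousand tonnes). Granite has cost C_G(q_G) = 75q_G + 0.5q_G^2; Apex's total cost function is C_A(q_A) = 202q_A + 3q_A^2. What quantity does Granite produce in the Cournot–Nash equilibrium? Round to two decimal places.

164.40

Granite's profit: π_G = (413 - 0.5Q)q_G - (75q_G + (1/2)q_G²). Setting ∂π_G/∂q_G = 0: 338 - 2q_G - (1/2)(q_A) = 0.
Apex's first-order condition: 211 - 7q_A - (1/2)(q_G) = 0.
Rearranging gives the reaction functions q_G = (338 - (1/2)q_A)/2 and q_A = (211 - (1/2)q_G)/7.
Solving the pair: q_G = 822/5, q_A = 92/5.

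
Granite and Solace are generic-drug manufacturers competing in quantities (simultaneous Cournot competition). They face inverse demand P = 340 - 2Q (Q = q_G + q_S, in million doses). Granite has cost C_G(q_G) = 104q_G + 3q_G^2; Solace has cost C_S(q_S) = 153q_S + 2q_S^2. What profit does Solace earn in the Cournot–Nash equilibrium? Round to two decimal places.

Granite's profit: π_G = (340 - 2Q)q_G - (104q_G + 3q_G²). Setting ∂π_G/∂q_G = 0: 236 - 10q_G - 2(q_S) = 0.
Solace's first-order condition: 187 - 8q_S - 2(q_G) = 0.
Best responses: q_G = (236 - 2q_S)/10, q_S = (187 - 2q_G)/8.
Substituting one into the other gives q_G = 757/38 and q_S = 699/38.
Price P = 340 - 2·(728/19) = 263.3684.
Solace's profit: 263.3684·(699/38) - 153·(699/38) - 2(699/38)² = 1353.4654.

1353.47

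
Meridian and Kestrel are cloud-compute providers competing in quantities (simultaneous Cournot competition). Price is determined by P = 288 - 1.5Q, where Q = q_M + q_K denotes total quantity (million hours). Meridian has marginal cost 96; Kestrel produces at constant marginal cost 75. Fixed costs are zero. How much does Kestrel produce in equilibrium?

52

Meridian's profit: π_M = (288 - 1.5Q)q_M - (96q_M). Setting ∂π_M/∂q_M = 0: 192 - 3q_M - (3/2)(q_K) = 0.
Kestrel's profit: π_K = (288 - 1.5Q)q_K - (75q_K). Setting ∂π_K/∂q_K = 0: 213 - 3q_K - (3/2)(q_M) = 0.
Best responses: q_M = (192 - (3/2)q_K)/3, q_K = (213 - (3/2)q_M)/3.
Solving the pair: q_M = 38, q_K = 52.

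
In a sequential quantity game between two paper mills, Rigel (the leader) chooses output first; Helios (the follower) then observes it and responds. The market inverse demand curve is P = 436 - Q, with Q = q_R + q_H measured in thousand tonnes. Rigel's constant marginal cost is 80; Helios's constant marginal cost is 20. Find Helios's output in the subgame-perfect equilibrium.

134

The follower Helios best-responds to any q_R: π_H = (436 - Q)q_H - 20q_H.
∂π_H/∂q_H = 416 - q_R - 2q_H = 0 gives the reaction function q_H = (416 - q_R)/2.
Rigel substitutes q_H(q_R) into its own profit: π_R = q_R(436 - q_R - (416 - q_R)/2) - 80q_R = (228 - (1/2)q_R)q_R - 80q_R.
Leader FOC: 148 - q_R = 0, so q_R = 148.
Then q_H = (416 - 148)/2 = 134.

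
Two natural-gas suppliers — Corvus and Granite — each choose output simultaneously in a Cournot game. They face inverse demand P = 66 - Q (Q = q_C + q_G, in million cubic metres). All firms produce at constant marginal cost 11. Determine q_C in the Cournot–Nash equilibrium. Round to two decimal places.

Each firm earns π_i = (66 - Q)q_i - 11q_i.
Setting ∂π_i/∂q_i = 0 with rivals' quantities fixed: 55 - 2q_i - q_j = 0.
By symmetry each firm produces the same amount; substituting q_j = q_i yields q_i = 55/3.

18.33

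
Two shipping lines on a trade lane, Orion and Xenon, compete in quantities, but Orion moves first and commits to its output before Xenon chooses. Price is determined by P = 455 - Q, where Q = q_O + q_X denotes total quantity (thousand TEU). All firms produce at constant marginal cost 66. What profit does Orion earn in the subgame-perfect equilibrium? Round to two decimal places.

The follower Xenon best-responds to any q_O: π_X = (455 - Q)q_X - 66q_X.
Follower FOC: 389 - q_O - 2q_X = 0, so q_X(q_O) = (389 - q_O)/2.
Orion substitutes q_X(q_O) into its own profit: π_O = q_O(455 - q_O - (389 - q_O)/2) - 66q_O = (521/2 - (1/2)q_O)q_O - 66q_O.
Maximising: ∂π_O/∂q_O = 389/2 - q_O = 0, giving q_O = 389/2.
Then q_X = (389 - 389/2)/2 = 389/4.
Price P = 455 - 1167/4 = 653/4.
Orion's profit: (653/4 - 66)·(389/2) = 18915.1250.

18915.13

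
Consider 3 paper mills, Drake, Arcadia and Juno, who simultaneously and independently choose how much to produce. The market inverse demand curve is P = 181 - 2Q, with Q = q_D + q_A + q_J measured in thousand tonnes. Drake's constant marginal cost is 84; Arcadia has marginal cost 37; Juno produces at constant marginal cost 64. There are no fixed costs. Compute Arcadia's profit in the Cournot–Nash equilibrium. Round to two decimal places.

Drake's profit: π_D = (181 - 2Q)q_D - (84q_D). Setting ∂π_D/∂q_D = 0: 97 - 4q_D - 2(q_A + q_J) = 0.
Arcadia's first-order condition: 144 - 4q_A - 2(q_D + q_J) = 0.
Juno's first-order condition: 117 - 4q_J - 2(q_D + q_A) = 0.
Adding the 3 first-order conditions: 358 − 8Q = 0, so Q = 179/4.
Back-substituting: q_D = (97 − 179/2)/2 = 15/4, q_A = (144 − 179/2)/2 = 109/4, q_J = (117 − 179/2)/2 = 55/4.
Price P = 181 - 2·(179/4) = 183/2.
Arcadia's profit: (183/2 - 37)·(109/4) = 1485.1250.

1485.13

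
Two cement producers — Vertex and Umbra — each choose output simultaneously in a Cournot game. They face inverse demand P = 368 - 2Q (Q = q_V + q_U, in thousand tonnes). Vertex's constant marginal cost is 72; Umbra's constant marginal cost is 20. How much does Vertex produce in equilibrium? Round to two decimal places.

40.67

Vertex's profit: π_V = (368 - 2Q)q_V - (72q_V). Setting ∂π_V/∂q_V = 0: 296 - 4q_V - 2(q_U) = 0.
Umbra's first-order condition: 348 - 4q_U - 2(q_V) = 0.
Best responses: q_V = (296 - 2q_U)/4, q_U = (348 - 2q_V)/4.
Solving the pair: q_V = 122/3, q_U = 200/3.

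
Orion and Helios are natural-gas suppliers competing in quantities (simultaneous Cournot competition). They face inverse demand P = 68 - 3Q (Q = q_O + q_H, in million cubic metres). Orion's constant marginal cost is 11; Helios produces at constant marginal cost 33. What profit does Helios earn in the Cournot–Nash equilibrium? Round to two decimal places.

6.26

Orion's profit: π_O = (68 - 3Q)q_O - (11q_O). Setting ∂π_O/∂q_O = 0: 57 - 6q_O - 3(q_H) = 0.
Helios's profit: π_H = (68 - 3Q)q_H - (33q_H). Setting ∂π_H/∂q_H = 0: 35 - 6q_H - 3(q_O) = 0.
Best responses: q_O = (57 - 3q_H)/6, q_H = (35 - 3q_O)/6.
Substituting one into the other gives q_O = 79/9 and q_H = 13/9.
Price P = 68 - 3·(92/9) = 112/3.
Helios's profit: (112/3 - 33)·(13/9) = 169/27.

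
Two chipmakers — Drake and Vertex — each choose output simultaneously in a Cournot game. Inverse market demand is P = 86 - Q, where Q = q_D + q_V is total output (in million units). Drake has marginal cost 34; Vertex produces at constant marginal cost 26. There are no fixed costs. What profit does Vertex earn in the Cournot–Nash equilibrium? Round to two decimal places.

513.78

Drake's profit: π_D = (86 - Q)q_D - (34q_D). Setting ∂π_D/∂q_D = 0: 52 - 2q_D - (q_V) = 0.
Vertex's profit: π_V = (86 - Q)q_V - (26q_V). Setting ∂π_V/∂q_V = 0: 60 - 2q_V - (q_D) = 0.
Best responses: q_D = (52 - q_V)/2, q_V = (60 - q_D)/2.
Substituting one into the other gives q_D = 44/3 and q_V = 68/3.
Price P = 86 - 112/3 = 146/3.
Vertex's profit: (146/3 - 26)·(68/3) = 513.7778.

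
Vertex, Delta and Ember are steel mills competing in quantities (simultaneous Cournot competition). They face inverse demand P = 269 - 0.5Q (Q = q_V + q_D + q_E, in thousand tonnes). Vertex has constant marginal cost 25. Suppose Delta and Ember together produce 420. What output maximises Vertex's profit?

With rivals' combined output fixed at 420, Vertex's profit is π_V = (269 - (1/2)·420 - (1/2)q_V)q_V - (25q_V) = (59 - (1/2)q_V)q_V - (25q_V).
∂π_V/∂q_V = 34 - q_V = 0, so q_V = 34.

34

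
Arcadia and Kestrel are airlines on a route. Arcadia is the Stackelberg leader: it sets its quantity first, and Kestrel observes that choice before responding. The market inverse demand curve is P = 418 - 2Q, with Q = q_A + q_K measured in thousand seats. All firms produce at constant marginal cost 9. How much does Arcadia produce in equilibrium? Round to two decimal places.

Solve by backward induction. Given q_A, the follower Kestrel maximises π_K = (418 - 2q_A - 2q_K)q_K - 9q_K.
Setting the follower's marginal profit to zero, 409 - 2q_A - 4q_K = 0, i.e. q_K = (409 - 2q_A)/4.
Arcadia substitutes q_K(q_A) into its own profit: π_A = q_A(418 - 2q_A - (409 - 2q_A)/2) - 9q_A = (427/2 - q_A)q_A - 9q_A.
Maximising: ∂π_A/∂q_A = 409/2 - 2q_A = 0, giving q_A = 409/4.
Then q_K = (409 - 2·(409/4))/4 = 409/8.

102.25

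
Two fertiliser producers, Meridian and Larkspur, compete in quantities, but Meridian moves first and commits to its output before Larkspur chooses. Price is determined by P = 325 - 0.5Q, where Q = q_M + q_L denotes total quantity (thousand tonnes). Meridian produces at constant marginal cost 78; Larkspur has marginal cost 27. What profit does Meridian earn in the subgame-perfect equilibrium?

9604

The follower Larkspur best-responds to any q_M: π_L = (325 - 0.5Q)q_L - 27q_L.
Setting the follower's marginal profit to zero, 298 - (1/2)q_M - q_L = 0, i.e. q_L = (298 - (1/2)q_M).
Meridian substitutes q_L(q_M) into its own profit: π_M = q_M(325 - (1/2)q_M - (298 - (1/2)q_M)/2) - 78q_M = (176 - (1/4)q_M)q_M - 78q_M.
The leader's first-order condition 98 - (1/2)q_M = 0 yields q_M = 196.
Then q_L = (298 - (1/2)·196) = 200.
Price P = 325 - (1/2)·396 = 127.
Meridian's profit: (127 - 78)·196 = 9604.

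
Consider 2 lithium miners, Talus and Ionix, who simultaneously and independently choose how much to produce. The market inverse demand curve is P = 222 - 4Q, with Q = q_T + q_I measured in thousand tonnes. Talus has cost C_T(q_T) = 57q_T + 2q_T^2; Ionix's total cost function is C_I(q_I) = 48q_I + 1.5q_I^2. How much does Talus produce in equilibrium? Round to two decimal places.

Talus's profit: π_T = (222 - 4Q)q_T - (57q_T + 2q_T²). Setting ∂π_T/∂q_T = 0: 165 - 12q_T - 4(q_I) = 0.
Ionix's profit: π_I = (222 - 4Q)q_I - (48q_I + (3/2)q_I²). Setting ∂π_I/∂q_I = 0: 174 - 11q_I - 4(q_T) = 0.
Best responses: q_T = (165 - 4q_I)/12, q_I = (174 - 4q_T)/11.
Substituting one into the other gives q_T = 1119/116 and q_I = 357/29.

9.65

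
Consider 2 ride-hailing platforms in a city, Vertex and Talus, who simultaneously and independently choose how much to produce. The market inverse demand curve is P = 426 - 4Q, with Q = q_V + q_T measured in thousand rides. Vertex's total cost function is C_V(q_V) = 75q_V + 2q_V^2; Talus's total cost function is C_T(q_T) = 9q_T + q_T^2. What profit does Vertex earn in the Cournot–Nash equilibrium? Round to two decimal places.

1882.19

Vertex's profit: π_V = (426 - 4Q)q_V - (75q_V + 2q_V²). Setting ∂π_V/∂q_V = 0: 351 - 12q_V - 4(q_T) = 0.
Talus's first-order condition: 417 - 10q_T - 4(q_V) = 0.
Rearranging gives the reaction functions q_V = (351 - 4q_T)/12 and q_T = (417 - 4q_V)/10.
Substituting one into the other gives q_V = 921/52 and q_T = 450/13.
Price P = 426 - 4·52.3269 = 216.6923.
Vertex's profit: 216.6923·(921/52) - 75·(921/52) - 2(921/52)² = 1882.1916.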